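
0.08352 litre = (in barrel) 1 litre = 0.001 m^3, so 0.08352 litre = 0.08352 * 0.001 = 8.352e-05 m^3. 1 barrel = 0.15898729 m^3, so 8.352e-05 m^3 = 8.352e-05 / 0.15898729 = 0.000525325 barrel ≈ 0.0005253 barrel (4 s.f.). Final answer: 0.0005253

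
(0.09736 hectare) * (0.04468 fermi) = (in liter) 1 hectare = 10000 m^2, so 0.09736 hectare = 0.09736 * 10000 = 973.6 m^2. 1 fermi = 1e-15 m, so 0.04468 fermi = 0.04468 * 1e-15 = 4.468e-17 m. Combine: 973.6 m^2 * 4.468e-17 m = 4.3500448e-14 m^3. 1 liter = 0.001 m^3, so 4.3500448e-14 m^3 = 4.3500448e-14 / 0.001 = 4.3500448e-11 liter ≈ 4.35e-11 liter (4 s.f.). Final answer: 4.35e-11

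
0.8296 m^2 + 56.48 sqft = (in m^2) 0.8296 m^2 is already in m^2. 1 sqft = 0.09290304 m^2, so 56.48 sqft = 56.48 * 0.09290304 = 5.2471637 m^2. Sum: 0.8296 + 5.2471637 = 6.0767637 m^2. Result: 6.0767637 m^2 ≈ 6.077 m^2 (4 s.f.). Final answer: 6.077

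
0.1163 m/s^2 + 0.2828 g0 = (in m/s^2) 2.89. Check: 0.1163 m/s^2 is already in m/s^2. 1 g0 = 9.80665 m/s^2, so 0.2828 g0 = 0.2828 * 9.80665 = 2.7733206 m/s^2. Sum: 0.1163 + 2.7733206 = 2.8896206 m/s^2. Result: 2.8896206 m/s^2 ≈ 2.89 m/s^2 (4 s.f.).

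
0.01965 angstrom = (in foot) 1 angstrom = 1e-10 m, so 0.01965 angstrom = 0.01965 * 1e-10 = 1.965e-12 m. 1 foot = 0.3048 m, so 1.965e-12 m = 1.965e-12 / 0.3048 = 6.4468504e-12 foot ≈ 6.447e-12 foot (4 s.f.). Final answer: 6.447e-12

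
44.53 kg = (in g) 4.453e+04. Check: 1 g = 0.001 kg, so 44.53 kg = 44.53 / 0.001 = 44530 g ≈ 4.453e+04 g (4 s.f.).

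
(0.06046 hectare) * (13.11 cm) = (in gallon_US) 1 hectare = 10000 m^2, so 0.06046 hectare = 0.06046 * 10000 = 604.6 m^2. 1 cm = 0.01 m, so 13.11 cm = 13.11 * 0.01 = 0.1311 m. Combine: 604.6 m^2 * 0.1311 m = 79.26306 m^3. 1 gallon_US = 0.0037854118 m^3, so 79.26306 m^3 = 79.26306 / 0.0037854118 = 20939.085 gallon_US ≈ 2.094e+04 gallon_US (4 s.f.). Final answer: 2.094e+04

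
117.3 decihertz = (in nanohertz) 1.173e+10. Check: 1 decihertz = 0.1 Hz, so 117.3 decihertz = 117.3 * 0.1 = 11.73 Hz. 1 nanohertz = 1e-09 Hz, so 11.73 Hz = 11.73 / 1e-09 = 1.173e+10 nanohertz.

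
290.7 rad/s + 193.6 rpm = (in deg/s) 290.7 rad/s is already in rad/s. 1 rpm = 0.10471976 rad/s, so 193.6 rpm = 193.6 * 0.10471976 = 20.273745 rad/s. Sum: 290.7 + 20.273745 = 310.97374 rad/s. 1 deg/s = 0.017453293 rad/s, so 310.97374 rad/s = 310.97374 / 0.017453293 = 17817.483 deg/s ≈ 1.782e+04 deg/s (4 s.f.). Final answer: 1.782e+04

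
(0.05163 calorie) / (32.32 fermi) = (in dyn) 1 calorie = 4.184 J, so 0.05163 calorie = 0.05163 * 4.184 = 0.21601992 J. 1 fermi = 1e-15 m, so 32.32 fermi = 32.32 * 1e-15 = 3.232e-14 m. Combine: 0.21601992 J / 3.232e-14 m = 6.6837847e+12 N. 1 dyn = 1e-05 N, so 6.6837847e+12 N = 6.6837847e+12 / 1e-05 = 6.6837847e+17 dyn ≈ 6.684e+17 dyn (4 s.f.). Final answer: 6.684e+17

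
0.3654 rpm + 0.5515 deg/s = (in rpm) 0.4573. Check: 1 rpm = 0.10471976 rad/s, so 0.3654 rpm = 0.3654 * 0.10471976 = 0.038264599 rad/s. 1 deg/s = 0.017453293 rad/s, so 0.5515 deg/s = 0.5515 * 0.017453293 = 0.0096254908 rad/s. Sum: 0.038264599 + 0.0096254908 = 0.047890089 rad/s. 1 rpm = 0.10471976 rad/s, so 0.047890089 rad/s = 0.047890089 / 0.10471976 = 0.45731667 rpm ≈ 0.4573 rpm (4 s.f.).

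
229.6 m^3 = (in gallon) 6.065e+04. Check: 1 gallon = 0.0037854118 m^3, so 229.6 m^3 = 229.6 / 0.0037854118 = 60653.903 gallon ≈ 6.065e+04 gallon (4 s.f.).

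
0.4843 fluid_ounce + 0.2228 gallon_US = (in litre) 0.8577. Check: 1 fluid_ounce = 2.957353e-05 m^3, so 0.4843 fluid_ounce = 0.4843 * 2.957353e-05 = 1.432246e-05 m^3. 1 gallon_US = 0.0037854118 m^3, so 0.2228 gallon_US = 0.2228 * 0.0037854118 = 0.00084338975 m^3. Sum: 1.432246e-05 + 0.00084338975 = 0.00085771221 m^3. 1 litre = 0.001 m^3, so 0.00085771221 m^3 = 0.00085771221 / 0.001 = 0.85771221 litre ≈ 0.8577 litre (4 s.f.).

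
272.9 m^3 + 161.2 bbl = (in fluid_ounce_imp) 1.051e+07. Check: 272.9 m^3 is already in m^3. 1 bbl = 0.15898729 m^3, so 161.2 bbl = 161.2 * 0.15898729 = 25.628752 m^3. Sum: 272.9 + 25.628752 = 298.52875 m^3. 1 fluid_ounce_imp = 2.8413063e-05 m^3, so 298.52875 m^3 = 298.52875 / 2.8413063e-05 = 10506743 fluid_ounce_imp ≈ 1.051e+07 fluid_ounce_imp (4 s.f.).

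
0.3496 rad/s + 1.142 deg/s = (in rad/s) 0.3496 rad/s is already in rad/s. 1 deg/s = 0.017453293 rad/s, so 1.142 deg/s = 1.142 * 0.017453293 = 0.01993166 rad/s. Sum: 0.3496 + 0.01993166 = 0.36953166 rad/s. Result: 0.36953166 rad/s ≈ 0.3695 rad/s (4 s.f.). Final answer: 0.3695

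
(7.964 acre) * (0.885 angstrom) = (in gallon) 1 acre = 4046.8564 m^2, so 7.964 acre = 7.964 * 4046.8564 = 32229.165 m^2. 1 angstrom = 1e-10 m, so 0.885 angstrom = 0.885 * 1e-10 = 8.85e-11 m. Combine: 32229.165 m^2 * 8.85e-11 m = 2.8522811e-06 m^3. 1 gallon = 0.0037854118 m^3, so 2.8522811e-06 m^3 = 2.8522811e-06 / 0.0037854118 = 0.00075349294 gallon ≈ 0.0007535 gallon (4 s.f.). Final answer: 0.0007535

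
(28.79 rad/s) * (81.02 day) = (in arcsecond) 28.79 rad/s is already in rad/s. 1 day = 86400 s, so 81.02 day = 81.02 * 86400 = 7000128 s. Combine: 28.79 rad/s * 7000128 s = 2.0153369e+08 rad. 1 arcsecond = 4.8481368e-06 rad, so 2.0153369e+08 rad = 2.0153369e+08 / 4.8481368e-06 = 4.1569307e+13 arcsecond ≈ 4.157e+13 arcsecond (4 s.f.). Final answer: 4.157e+13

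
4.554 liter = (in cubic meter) 1 liter = 0.001 m^3, so 4.554 liter = 4.554 * 0.001 = 0.004554 m^3. 0.004554 m^3 = 0.004554 cubic meter. Final answer: 0.004554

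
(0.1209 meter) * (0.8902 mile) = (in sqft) 0.1209 meter = 0.1209 m. 1 mile = 1609.344 m, so 0.8902 mile = 0.8902 * 1609.344 = 1432.638 m. Combine: 0.1209 m * 1432.638 m = 173.20594 m^2. 1 sqft = 0.09290304 m^2, so 173.20594 m^2 = 173.20594 / 0.09290304 = 1864.3732 sqft ≈ 1864 sqft (4 s.f.). Final answer: 1864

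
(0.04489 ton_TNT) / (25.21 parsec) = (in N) 2.414e-10. Check: 1 ton_TNT = 4.184e+09 J, so 0.04489 ton_TNT = 0.04489 * 4.184e+09 = 1.8781976e+08 J. 1 parsec = 3.0856776e+16 m, so 25.21 parsec = 25.21 * 3.0856776e+16 = 7.7789932e+17 m. Combine: 1.8781976e+08 J / 7.7789932e+17 m = 2.4144482e-10 N. Result: 2.4144482e-10 N ≈ 2.414e-10 N (4 s.f.).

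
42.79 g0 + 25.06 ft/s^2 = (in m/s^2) 427.3. Check: 1 g0 = 9.80665 m/s^2, so 42.79 g0 = 42.79 * 9.80665 = 419.62655 m/s^2. 1 ft/s^2 = 0.3048 m/s^2, so 25.06 ft/s^2 = 25.06 * 0.3048 = 7.638288 m/s^2. Sum: 419.62655 + 7.638288 = 427.26484 m/s^2. Result: 427.26484 m/s^2 ≈ 427.3 m/s^2 (4 s.f.).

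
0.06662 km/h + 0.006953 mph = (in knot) 1 km/h = 0.27777778 m/s, so 0.06662 km/h = 0.06662 * 0.27777778 = 0.018505556 m/s. 1 mph = 0.44704 m/s, so 0.006953 mph = 0.006953 * 0.44704 = 0.0031082691 m/s. Sum: 0.018505556 + 0.0031082691 = 0.021613825 m/s. 1 knot = 0.51444444 m/s, so 0.021613825 m/s = 0.021613825 / 0.51444444 = 0.042013914 knot ≈ 0.04201 knot (4 s.f.). Final answer: 0.04201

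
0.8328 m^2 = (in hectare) 8.328e-05. Check: 1 hectare = 10000 m^2, so 0.8328 m^2 = 0.8328 / 10000 = 8.328e-05 hectare.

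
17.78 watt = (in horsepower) 17.78 watt = 17.78 W. 1 horsepower = 745.69987 W, so 17.78 W = 17.78 / 745.69987 = 0.023843373 horsepower ≈ 0.02384 horsepower (4 s.f.). Final answer: 0.02384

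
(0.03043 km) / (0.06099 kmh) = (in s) 1 km = 1000 m, so 0.03043 km = 0.03043 * 1000 = 30.43 m. 1 kmh = 0.27777778 m/s, so 0.06099 kmh = 0.06099 * 0.27777778 = 0.016941667 m/s. Combine: 30.43 m / 0.016941667 m/s = 1796.1633 s. Result: 1796.1633 s ≈ 1796 s (4 s.f.). Final answer: 1796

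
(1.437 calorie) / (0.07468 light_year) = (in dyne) 1 calorie = 4.184 J, so 1.437 calorie = 1.437 * 4.184 = 6.012408 J. 1 light_year = 9.4607305e+15 m, so 0.07468 light_year = 0.07468 * 9.4607305e+15 = 7.0652735e+14 m. Combine: 6.012408 J / 7.0652735e+14 m = 8.5098022e-15 N. 1 dyne = 1e-05 N, so 8.5098022e-15 N = 8.5098022e-15 / 1e-05 = 8.5098022e-10 dyne ≈ 8.51e-10 dyne (4 s.f.). Final answer: 8.51e-10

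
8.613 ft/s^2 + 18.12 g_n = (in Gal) 1.803e+04. Check: 1 ft/s^2 = 0.3048 m/s^2, so 8.613 ft/s^2 = 8.613 * 0.3048 = 2.6252424 m/s^2. 1 g_n = 9.80665 m/s^2, so 18.12 g_n = 18.12 * 9.80665 = 177.6965 m/s^2. Sum: 2.6252424 + 177.6965 = 180.32174 m/s^2. 1 Gal = 0.01 m/s^2, so 180.32174 m/s^2 = 180.32174 / 0.01 = 18032.174 Gal ≈ 1.803e+04 Gal (4 s.f.).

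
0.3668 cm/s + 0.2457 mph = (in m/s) 0.1135. Check: 1 cm/s = 0.01 m/s, so 0.3668 cm/s = 0.3668 * 0.01 = 0.003668 m/s. 1 mph = 0.44704 m/s, so 0.2457 mph = 0.2457 * 0.44704 = 0.10983773 m/s. Sum: 0.003668 + 0.10983773 = 0.11350573 m/s. Result: 0.11350573 m/s ≈ 0.1135 m/s (4 s.f.).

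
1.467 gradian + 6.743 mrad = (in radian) 1 gradian = 0.015707963 rad, so 1.467 gradian = 1.467 * 0.015707963 = 0.023043582 rad. 1 mrad = 0.001 rad, so 6.743 mrad = 6.743 * 0.001 = 0.006743 rad. Sum: 0.023043582 + 0.006743 = 0.029786582 rad. 0.029786582 rad = 0.029786582 radian ≈ 0.02979 radian (4 s.f.). Final answer: 0.02979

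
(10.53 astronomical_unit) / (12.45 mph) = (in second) 1 astronomical_unit = 1.4959787e+11 m, so 10.53 astronomical_unit = 10.53 * 1.4959787e+11 = 1.5752656e+12 m. 1 mph = 0.44704 m/s, so 12.45 mph = 12.45 * 0.44704 = 5.565648 m/s. Combine: 1.5752656e+12 m / 5.565648 m/s = 2.8303363e+11 s. 2.8303363e+11 s = 2.8303363e+11 second ≈ 2.83e+11 second (4 s.f.). Final answer: 2.83e+11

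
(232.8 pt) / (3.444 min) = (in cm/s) 0.03974. Check: 1 pt = 0.00035277778 m, so 232.8 pt = 232.8 * 0.00035277778 = 0.082126667 m. 1 min = 60 s, so 3.444 min = 3.444 * 60 = 206.64 s. Combine: 0.082126667 m / 206.64 s = 0.00039743838 m/s. 1 cm/s = 0.01 m/s, so 0.00039743838 m/s = 0.00039743838 / 0.01 = 0.039743838 cm/s ≈ 0.03974 cm/s (4 s.f.).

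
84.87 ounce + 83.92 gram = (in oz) 87.83. Check: 1 ounce = 0.028349523 kg, so 84.87 ounce = 84.87 * 0.028349523 = 2.406024 kg. 1 gram = 0.001 kg, so 83.92 gram = 83.92 * 0.001 = 0.08392 kg. Sum: 2.406024 + 0.08392 = 2.489944 kg. 1 oz = 0.028349523 kg, so 2.489944 kg = 2.489944 / 0.028349523 = 87.830191 oz ≈ 87.83 oz (4 s.f.).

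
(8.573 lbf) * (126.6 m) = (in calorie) 1154. Check: 1 lbf = 4.4482216 N, so 8.573 lbf = 8.573 * 4.4482216 = 38.134604 N. 126.6 m is already in m. Combine: 38.134604 N * 126.6 m = 4827.8409 J. 1 calorie = 4.184 J, so 4827.8409 J = 4827.8409 / 4.184 = 1153.8817 calorie ≈ 1154 calorie (4 s.f.).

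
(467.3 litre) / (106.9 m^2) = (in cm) 1 litre = 0.001 m^3, so 467.3 litre = 467.3 * 0.001 = 0.4673 m^3. 106.9 m^2 is already in m^2. Combine: 0.4673 m^3 / 106.9 m^2 = 0.0043713751 m. 1 cm = 0.01 m, so 0.0043713751 m = 0.0043713751 / 0.01 = 0.43713751 cm ≈ 0.4371 cm (4 s.f.). Final answer: 0.4371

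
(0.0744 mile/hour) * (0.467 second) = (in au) 1 mile/hour = 0.44704 m/s, so 0.0744 mile/hour = 0.0744 * 0.44704 = 0.033259776 m/s. 0.467 second = 0.467 s. Combine: 0.033259776 m/s * 0.467 s = 0.015532315 m. 1 au = 1.4959787e+11 m, so 0.015532315 m = 0.015532315 / 1.4959787e+11 = 1.0382712e-13 au ≈ 1.038e-13 au (4 s.f.). Final answer: 1.038e-13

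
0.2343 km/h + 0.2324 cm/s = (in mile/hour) 0.1508. Check: 1 km/h = 0.27777778 m/s, so 0.2343 km/h = 0.2343 * 0.27777778 = 0.065083333 m/s. 1 cm/s = 0.01 m/s, so 0.2324 cm/s = 0.2324 * 0.01 = 0.002324 m/s. Sum: 0.065083333 + 0.002324 = 0.067407333 m/s. 1 mile/hour = 0.44704 m/s, so 0.067407333 m/s = 0.067407333 / 0.44704 = 0.15078591 mile/hour ≈ 0.1508 mile/hour (4 s.f.).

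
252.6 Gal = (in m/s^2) 2.526. Check: 1 Gal = 0.01 m/s^2, so 252.6 Gal = 252.6 * 0.01 = 2.526 m/s^2. Result: 2.526 m/s^2.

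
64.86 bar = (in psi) 1 bar = 100000 Pa, so 64.86 bar = 64.86 * 100000 = 6486000 Pa. 1 psi = 6894.7573 Pa, so 6486000 Pa = 6486000 / 6894.7573 = 940.71477 psi ≈ 940.7 psi (4 s.f.). Final answer: 940.7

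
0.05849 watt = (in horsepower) 0.05849 watt = 0.05849 W. 1 horsepower = 745.69987 W, so 0.05849 W = 0.05849 / 745.69987 = 7.8436382e-05 horsepower ≈ 7.844e-05 horsepower (4 s.f.). Final answer: 7.844e-05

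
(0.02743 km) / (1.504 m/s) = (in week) 1 km = 1000 m, so 0.02743 km = 0.02743 * 1000 = 27.43 m. 1.504 m/s is already in m/s. Combine: 27.43 m / 1.504 m/s = 18.238032 s. 1 week = 604800 s, so 18.238032 s = 18.238032 / 604800 = 3.0155476e-05 week ≈ 3.016e-05 week (4 s.f.). Final answer: 3.016e-05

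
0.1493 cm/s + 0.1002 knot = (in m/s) 0.05304. Check: 1 cm/s = 0.01 m/s, so 0.1493 cm/s = 0.1493 * 0.01 = 0.001493 m/s. 1 knot = 0.51444444 m/s, so 0.1002 knot = 0.1002 * 0.51444444 = 0.051547333 m/s. Sum: 0.001493 + 0.051547333 = 0.053040333 m/s. Result: 0.053040333 m/s ≈ 0.05304 m/s (4 s.f.).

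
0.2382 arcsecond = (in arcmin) 1 arcsecond = 4.8481368e-06 rad, so 0.2382 arcsecond = 0.2382 * 4.8481368e-06 = 1.1548262e-06 rad. 1 arcmin = 0.00029088821 rad, so 1.1548262e-06 rad = 1.1548262e-06 / 0.00029088821 = 0.00397 arcmin. Final answer: 0.00397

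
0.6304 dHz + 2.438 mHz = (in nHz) 1 dHz = 0.1 Hz, so 0.6304 dHz = 0.6304 * 0.1 = 0.06304 Hz. 1 mHz = 0.001 Hz, so 2.438 mHz = 2.438 * 0.001 = 0.002438 Hz. Sum: 0.06304 + 0.002438 = 0.065478 Hz. 1 nHz = 1e-09 Hz, so 0.065478 Hz = 0.065478 / 1e-09 = 65478000 nHz ≈ 6.548e+07 nHz (4 s.f.). Final answer: 6.548e+07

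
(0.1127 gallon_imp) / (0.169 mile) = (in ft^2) 2.028e-05. Check: 1 gallon_imp = 0.00454609 m^3, so 0.1127 gallon_imp = 0.1127 * 0.00454609 = 0.00051234434 m^3. 1 mile = 1609.344 m, so 0.169 mile = 0.169 * 1609.344 = 271.97914 m. Combine: 0.00051234434 m^3 / 271.97914 m = 1.8837634e-06 m^2. 1 ft^2 = 0.09290304 m^2, so 1.8837634e-06 m^2 = 1.8837634e-06 / 0.09290304 = 2.0276661e-05 ft^2 ≈ 2.028e-05 ft^2 (4 s.f.).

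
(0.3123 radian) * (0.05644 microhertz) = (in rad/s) 1.763e-08. Check: 0.3123 radian = 0.3123 rad. 1 microhertz = 1e-06 Hz, so 0.05644 microhertz = 0.05644 * 1e-06 = 5.644e-08 Hz. Combine: 0.3123 rad * 5.644e-08 Hz = 1.7626212e-08 rad/s. Result: 1.7626212e-08 rad/s ≈ 1.763e-08 rad/s (4 s.f.).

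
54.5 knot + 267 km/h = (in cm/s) 1.022e+04. Check: 1 knot = 0.51444444 m/s, so 54.5 knot = 54.5 * 0.51444444 = 28.037222 m/s. 1 km/h = 0.27777778 m/s, so 267 km/h = 267 * 0.27777778 = 74.166667 m/s. Sum: 28.037222 + 74.166667 = 102.20389 m/s. 1 cm/s = 0.01 m/s, so 102.20389 m/s = 102.20389 / 0.01 = 10220.389 cm/s ≈ 1.022e+04 cm/s (4 s.f.).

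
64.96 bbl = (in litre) 1 bbl = 0.15898729 m^3, so 64.96 bbl = 64.96 * 0.15898729 = 10.327815 m^3. 1 litre = 0.001 m^3, so 10.327815 m^3 = 10.327815 / 0.001 = 10327.815 litre ≈ 1.033e+04 litre (4 s.f.). Final answer: 1.033e+04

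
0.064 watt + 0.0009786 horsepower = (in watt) 0.7937. Check: 0.064 watt = 0.064 W. 1 horsepower = 745.69987 W, so 0.0009786 horsepower = 0.0009786 * 745.69987 = 0.72974189 W. Sum: 0.064 + 0.72974189 = 0.79374189 W. 0.79374189 W = 0.79374189 watt ≈ 0.7937 watt (4 s.f.).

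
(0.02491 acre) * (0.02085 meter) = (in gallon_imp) 1 acre = 4046.8564 m^2, so 0.02491 acre = 0.02491 * 4046.8564 = 100.80719 m^2. 0.02085 meter = 0.02085 m. Combine: 100.80719 m^2 * 0.02085 m = 2.10183 m^3. 1 gallon_imp = 0.00454609 m^3, so 2.10183 m^3 = 2.10183 / 0.00454609 = 462.33796 gallon_imp ≈ 462.3 gallon_imp (4 s.f.). Final answer: 462.3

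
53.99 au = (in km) 8.077e+09. Check: 1 au = 1.4959787e+11 m, so 53.99 au = 53.99 * 1.4959787e+11 = 8.076789e+12 m. 1 km = 1000 m, so 8.076789e+12 m = 8.076789e+12 / 1000 = 8.076789e+09 km ≈ 8.077e+09 km (4 s.f.).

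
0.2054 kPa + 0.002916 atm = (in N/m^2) 500.9. Check: 1 kPa = 1000 Pa, so 0.2054 kPa = 0.2054 * 1000 = 205.4 Pa. 1 atm = 101325 Pa, so 0.002916 atm = 0.002916 * 101325 = 295.4637 Pa. Sum: 205.4 + 295.4637 = 500.8637 Pa. 500.8637 Pa = 500.8637 N/m^2 ≈ 500.9 N/m^2 (4 s.f.).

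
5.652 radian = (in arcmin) 5.652 radian = 5.652 rad. 1 arcmin = 0.00029088821 rad, so 5.652 rad = 5.652 / 0.00029088821 = 19430.145 arcmin ≈ 1.943e+04 arcmin (4 s.f.). Final answer: 1.943e+04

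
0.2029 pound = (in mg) 1 pound = 0.45359237 kg, so 0.2029 pound = 0.2029 * 0.45359237 = 0.092033892 kg. 1 mg = 1e-06 kg, so 0.092033892 kg = 0.092033892 / 1e-06 = 92033.892 mg ≈ 9.203e+04 mg (4 s.f.). Final answer: 9.203e+04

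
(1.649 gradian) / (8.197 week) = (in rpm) 1 gradian = 0.015707963 rad, so 1.649 gradian = 1.649 * 0.015707963 = 0.025902431 rad. 1 week = 604800 s, so 8.197 week = 8.197 * 604800 = 4957545.6 s. Combine: 0.025902431 rad / 4957545.6 s = 5.2248499e-09 rad/s. 1 rpm = 0.10471976 rad/s, so 5.2248499e-09 rad/s = 5.2248499e-09 / 0.10471976 = 4.9893641e-08 rpm ≈ 4.989e-08 rpm (4 s.f.). Final answer: 4.989e-08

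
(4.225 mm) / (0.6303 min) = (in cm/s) 1 mm = 0.001 m, so 4.225 mm = 4.225 * 0.001 = 0.004225 m. 1 min = 60 s, so 0.6303 min = 0.6303 * 60 = 37.818 s. Combine: 0.004225 m / 37.818 s = 0.00011171929 m/s. 1 cm/s = 0.01 m/s, so 0.00011171929 m/s = 0.00011171929 / 0.01 = 0.011171929 cm/s ≈ 0.01117 cm/s (4 s.f.). Final answer: 0.01117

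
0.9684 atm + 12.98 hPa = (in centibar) 99.42. Check: 1 atm = 101325 Pa, so 0.9684 atm = 0.9684 * 101325 = 98123.13 Pa. 1 hPa = 100 Pa, so 12.98 hPa = 12.98 * 100 = 1298 Pa. Sum: 98123.13 + 1298 = 99421.13 Pa. 1 centibar = 1000 Pa, so 99421.13 Pa = 99421.13 / 1000 = 99.42113 centibar ≈ 99.42 centibar (4 s.f.).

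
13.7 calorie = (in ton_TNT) 1 calorie = 4.184 J, so 13.7 calorie = 13.7 * 4.184 = 57.3208 J. 1 ton_TNT = 4.184e+09 J, so 57.3208 J = 57.3208 / 4.184e+09 = 1.37e-08 ton_TNT. Final answer: 1.37e-08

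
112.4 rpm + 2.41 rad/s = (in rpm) 135.4. Check: 1 rpm = 0.10471976 rad/s, so 112.4 rpm = 112.4 * 0.10471976 = 11.7705 rad/s. 2.41 rad/s is already in rad/s. Sum: 11.7705 + 2.41 = 14.1805 rad/s. 1 rpm = 0.10471976 rad/s, so 14.1805 rad/s = 14.1805 / 0.10471976 = 135.4138 rpm ≈ 135.4 rpm (4 s.f.).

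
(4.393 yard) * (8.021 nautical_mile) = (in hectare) 1 yard = 0.9144 m, so 4.393 yard = 4.393 * 0.9144 = 4.0169592 m. 1 nautical_mile = 1852 m, so 8.021 nautical_mile = 8.021 * 1852 = 14854.892 m. Combine: 4.0169592 m * 14854.892 m = 59671.495 m^2. 1 hectare = 10000 m^2, so 59671.495 m^2 = 59671.495 / 10000 = 5.9671495 hectare ≈ 5.967 hectare (4 s.f.). Final answer: 5.967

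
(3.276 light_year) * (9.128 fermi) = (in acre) 1 light_year = 9.4607305e+15 m, so 3.276 light_year = 3.276 * 9.4607305e+15 = 3.0993353e+16 m. 1 fermi = 1e-15 m, so 9.128 fermi = 9.128 * 1e-15 = 9.128e-15 m. Combine: 3.0993353e+16 m * 9.128e-15 m = 282.90733 m^2. 1 acre = 4046.8564 m^2, so 282.90733 m^2 = 282.90733 / 4046.8564 = 0.069907923 acre ≈ 0.06991 acre (4 s.f.). Final answer: 0.06991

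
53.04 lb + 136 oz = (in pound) 61.54. Check: 1 lb = 0.45359237 kg, so 53.04 lb = 53.04 * 0.45359237 = 24.058539 kg. 1 oz = 0.028349523 kg, so 136 oz = 136 * 0.028349523 = 3.8555351 kg. Sum: 24.058539 + 3.8555351 = 27.914074 kg. 1 pound = 0.45359237 kg, so 27.914074 kg = 27.914074 / 0.45359237 = 61.54 pound.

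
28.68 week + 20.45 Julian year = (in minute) 1.104e+07. Check: 1 week = 604800 s, so 28.68 week = 28.68 * 604800 = 17345664 s. 1 Julian year = 31557600 s, so 20.45 Julian year = 20.45 * 31557600 = 6.4535292e+08 s. Sum: 17345664 + 6.4535292e+08 = 6.6269858e+08 s. 1 minute = 60 s, so 6.6269858e+08 s = 6.6269858e+08 / 60 = 11044976 minute ≈ 1.104e+07 minute (4 s.f.).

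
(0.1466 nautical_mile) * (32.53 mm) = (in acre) 1 nautical_mile = 1852 m, so 0.1466 nautical_mile = 0.1466 * 1852 = 271.5032 m. 1 mm = 0.001 m, so 32.53 mm = 32.53 * 0.001 = 0.03253 m. Combine: 271.5032 m * 0.03253 m = 8.8319991 m^2. 1 acre = 4046.8564 m^2, so 8.8319991 m^2 = 8.8319991 / 4046.8564 = 0.0021824345 acre ≈ 0.002182 acre (4 s.f.). Final answer: 0.002182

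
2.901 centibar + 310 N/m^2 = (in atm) 0.03169. Check: 1 centibar = 1000 Pa, so 2.901 centibar = 2.901 * 1000 = 2901 Pa. 310 N/m^2 = 310 Pa. Sum: 2901 + 310 = 3211 Pa. 1 atm = 101325 Pa, so 3211 Pa = 3211 / 101325 = 0.031690106 atm ≈ 0.03169 atm (4 s.f.).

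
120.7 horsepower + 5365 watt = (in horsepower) 1 horsepower = 745.69987 W, so 120.7 horsepower = 120.7 * 745.69987 = 90005.974 W. 5365 watt = 5365 W. Sum: 90005.974 + 5365 = 95370.974 W. 1 horsepower = 745.69987 W, so 95370.974 W = 95370.974 / 745.69987 = 127.89458 horsepower ≈ 127.9 horsepower (4 s.f.). Final answer: 127.9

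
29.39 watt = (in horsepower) 0.03941. Check: 29.39 watt = 29.39 W. 1 horsepower = 745.69987 W, so 29.39 W = 29.39 / 745.69987 = 0.039412639 horsepower ≈ 0.03941 horsepower (4 s.f.).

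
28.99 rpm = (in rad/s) 3.036. Check: 1 rpm = 0.10471976 rad/s, so 28.99 rpm = 28.99 * 0.10471976 = 3.0358257 rad/s. Result: 3.0358257 rad/s ≈ 3.036 rad/s (4 s.f.).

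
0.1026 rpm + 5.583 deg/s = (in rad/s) 0.1082. Check: 1 rpm = 0.10471976 rad/s, so 0.1026 rpm = 0.1026 * 0.10471976 = 0.010744247 rad/s. 1 deg/s = 0.017453293 rad/s, so 5.583 deg/s = 5.583 * 0.017453293 = 0.097441732 rad/s. Sum: 0.010744247 + 0.097441732 = 0.10818598 rad/s. Result: 0.10818598 rad/s ≈ 0.1082 rad/s (4 s.f.).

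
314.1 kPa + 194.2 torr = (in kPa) 340. Check: 1 kPa = 1000 Pa, so 314.1 kPa = 314.1 * 1000 = 314100 Pa. 1 torr = 133.32237 Pa, so 194.2 torr = 194.2 * 133.32237 = 25891.204 Pa. Sum: 314100 + 25891.204 = 339991.2 Pa. 1 kPa = 1000 Pa, so 339991.2 Pa = 339991.2 / 1000 = 339.9912 kPa ≈ 340 kPa (4 s.f.).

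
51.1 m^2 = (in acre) 1 acre = 4046.8564 m^2, so 51.1 m^2 = 51.1 / 4046.8564 = 0.012627085 acre ≈ 0.01263 acre (4 s.f.). Final answer: 0.01263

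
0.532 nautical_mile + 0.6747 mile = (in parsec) 1 nautical_mile = 1852 m, so 0.532 nautical_mile = 0.532 * 1852 = 985.264 m. 1 mile = 1609.344 m, so 0.6747 mile = 0.6747 * 1609.344 = 1085.8244 m. Sum: 985.264 + 1085.8244 = 2071.0884 m. 1 parsec = 3.0856776e+16 m, so 2071.0884 m = 2071.0884 / 3.0856776e+16 = 6.7119404e-14 parsec ≈ 6.712e-14 parsec (4 s.f.). Final answer: 6.712e-14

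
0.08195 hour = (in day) 0.003415. Check: 1 hour = 3600 s, so 0.08195 hour = 0.08195 * 3600 = 295.02 s. 1 day = 86400 s, so 295.02 s = 295.02 / 86400 = 0.0034145833 day ≈ 0.003415 day (4 s.f.).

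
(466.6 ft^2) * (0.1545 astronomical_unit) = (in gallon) 2.647e+14. Check: 1 ft^2 = 0.09290304 m^2, so 466.6 ft^2 = 466.6 * 0.09290304 = 43.348558 m^2. 1 astronomical_unit = 1.4959787e+11 m, so 0.1545 astronomical_unit = 0.1545 * 1.4959787e+11 = 2.3112871e+10 m. Combine: 43.348558 m^2 * 2.3112871e+10 m = 1.0019096e+12 m^3. 1 gallon = 0.0037854118 m^3, so 1.0019096e+12 m^3 = 1.0019096e+12 / 0.0037854118 = 2.6467653e+14 gallon ≈ 2.647e+14 gallon (4 s.f.).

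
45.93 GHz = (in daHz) 1 GHz = 1e+09 Hz, so 45.93 GHz = 45.93 * 1e+09 = 4.593e+10 Hz. 1 daHz = 10 Hz, so 4.593e+10 Hz = 4.593e+10 / 10 = 4.593e+09 daHz. Final answer: 4.593e+09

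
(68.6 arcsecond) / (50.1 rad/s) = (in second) 1 arcsecond = 4.8481368e-06 rad, so 68.6 arcsecond = 68.6 * 4.8481368e-06 = 0.00033258219 rad. 50.1 rad/s is already in rad/s. Combine: 0.00033258219 rad / 50.1 rad/s = 6.638367e-06 s. 6.638367e-06 s = 6.638367e-06 second ≈ 6.638e-06 second (4 s.f.). Final answer: 6.638e-06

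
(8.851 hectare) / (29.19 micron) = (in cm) 3.032e+11. Check: 1 hectare = 10000 m^2, so 8.851 hectare = 8.851 * 10000 = 88510 m^2. 1 micron = 1e-06 m, so 29.19 micron = 29.19 * 1e-06 = 2.919e-05 m. Combine: 88510 m^2 / 2.919e-05 m = 3.0322028e+09 m. 1 cm = 0.01 m, so 3.0322028e+09 m = 3.0322028e+09 / 0.01 = 3.0322028e+11 cm ≈ 3.032e+11 cm (4 s.f.).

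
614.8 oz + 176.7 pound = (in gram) 9.758e+04. Check: 1 oz = 0.028349523 kg, so 614.8 oz = 614.8 * 0.028349523 = 17.429287 kg. 1 pound = 0.45359237 kg, so 176.7 pound = 176.7 * 0.45359237 = 80.149772 kg. Sum: 17.429287 + 80.149772 = 97.579059 kg. 1 gram = 0.001 kg, so 97.579059 kg = 97.579059 / 0.001 = 97579.059 gram ≈ 9.758e+04 gram (4 s.f.).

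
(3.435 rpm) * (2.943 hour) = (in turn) 606.6. Check: 1 rpm = 0.10471976 rad/s, so 3.435 rpm = 3.435 * 0.10471976 = 0.35971236 rad/s. 1 hour = 3600 s, so 2.943 hour = 2.943 * 3600 = 10594.8 s. Combine: 0.35971236 rad/s * 10594.8 s = 3811.0805 rad. 1 turn = 6.2831853 rad, so 3811.0805 rad = 3811.0805 / 6.2831853 = 606.5523 turn ≈ 606.6 turn (4 s.f.).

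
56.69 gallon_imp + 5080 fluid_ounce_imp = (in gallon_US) 1 gallon_imp = 0.00454609 m^3, so 56.69 gallon_imp = 56.69 * 0.00454609 = 0.25771784 m^3. 1 fluid_ounce_imp = 2.8413063e-05 m^3, so 5080 fluid_ounce_imp = 5080 * 2.8413063e-05 = 0.14433836 m^3. Sum: 0.25771784 + 0.14433836 = 0.4020562 m^3. 1 gallon_US = 0.0037854118 m^3, so 0.4020562 m^3 = 0.4020562 / 0.0037854118 = 106.21201 gallon_US ≈ 106.2 gallon_US (4 s.f.). Final answer: 106.2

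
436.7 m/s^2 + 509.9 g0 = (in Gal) 5.437e+05. Check: 436.7 m/s^2 is already in m/s^2. 1 g0 = 9.80665 m/s^2, so 509.9 g0 = 509.9 * 9.80665 = 5000.4108 m/s^2. Sum: 436.7 + 5000.4108 = 5437.1108 m/s^2. 1 Gal = 0.01 m/s^2, so 5437.1108 m/s^2 = 5437.1108 / 0.01 = 543711.08 Gal ≈ 5.437e+05 Gal (4 s.f.).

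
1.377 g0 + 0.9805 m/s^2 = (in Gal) 1448. Check: 1 g0 = 9.80665 m/s^2, so 1.377 g0 = 1.377 * 9.80665 = 13.503757 m/s^2. 0.9805 m/s^2 is already in m/s^2. Sum: 13.503757 + 0.9805 = 14.484257 m/s^2. 1 Gal = 0.01 m/s^2, so 14.484257 m/s^2 = 14.484257 / 0.01 = 1448.4257 Gal ≈ 1448 Gal (4 s.f.).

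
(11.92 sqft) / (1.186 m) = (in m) 1 sqft = 0.09290304 m^2, so 11.92 sqft = 11.92 * 0.09290304 = 1.1074042 m^2. 1.186 m is already in m. Combine: 1.1074042 m^2 / 1.186 m = 0.93373039 m. Result: 0.93373039 m ≈ 0.9337 m (4 s.f.). Final answer: 0.9337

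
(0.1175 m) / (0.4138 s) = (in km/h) 0.1175 m is already in m. 0.4138 s is already in s. Combine: 0.1175 m / 0.4138 s = 0.2839536 m/s. 1 km/h = 0.27777778 m/s, so 0.2839536 m/s = 0.2839536 / 0.27777778 = 1.022233 km/h ≈ 1.022 km/h (4 s.f.). Final answer: 1.022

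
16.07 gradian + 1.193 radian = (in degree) 1 gradian = 0.015707963 rad, so 16.07 gradian = 16.07 * 0.015707963 = 0.25242697 rad. 1.193 radian = 1.193 rad. Sum: 0.25242697 + 1.193 = 1.445427 rad. 1 degree = 0.017453293 rad, so 1.445427 rad = 1.445427 / 0.017453293 = 82.816865 degree ≈ 82.82 degree (4 s.f.). Final answer: 82.82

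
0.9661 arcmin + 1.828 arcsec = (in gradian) 0.01845. Check: 1 arcmin = 0.00029088821 rad, so 0.9661 arcmin = 0.9661 * 0.00029088821 = 0.0002810271 rad. 1 arcsec = 4.8481368e-06 rad, so 1.828 arcsec = 1.828 * 4.8481368e-06 = 8.8623941e-06 rad. Sum: 0.0002810271 + 8.8623941e-06 = 0.00028988949 rad. 1 gradian = 0.015707963 rad, so 0.00028988949 rad = 0.00028988949 / 0.015707963 = 0.018454938 gradian ≈ 0.01845 gradian (4 s.f.).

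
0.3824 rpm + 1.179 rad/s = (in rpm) 11.64. Check: 1 rpm = 0.10471976 rad/s, so 0.3824 rpm = 0.3824 * 0.10471976 = 0.040044834 rad/s. 1.179 rad/s is already in rad/s. Sum: 0.040044834 + 1.179 = 1.2190448 rad/s. 1 rpm = 0.10471976 rad/s, so 1.2190448 rad/s = 1.2190448 / 0.10471976 = 11.641021 rpm ≈ 11.64 rpm (4 s.f.).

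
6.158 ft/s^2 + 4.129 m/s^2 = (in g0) 1 ft/s^2 = 0.3048 m/s^2, so 6.158 ft/s^2 = 6.158 * 0.3048 = 1.8769584 m/s^2. 4.129 m/s^2 is already in m/s^2. Sum: 1.8769584 + 4.129 = 6.0059584 m/s^2. 1 g0 = 9.80665 m/s^2, so 6.0059584 m/s^2 = 6.0059584 / 9.80665 = 0.61243732 g0 ≈ 0.6124 g0 (4 s.f.). Final answer: 0.6124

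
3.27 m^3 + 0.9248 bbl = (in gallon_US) 3.27 m^3 is already in m^3. 1 bbl = 0.15898729 m^3, so 0.9248 bbl = 0.9248 * 0.15898729 = 0.14703145 m^3. Sum: 3.27 + 0.14703145 = 3.4170315 m^3. 1 gallon_US = 0.0037854118 m^3, so 3.4170315 m^3 = 3.4170315 / 0.0037854118 = 902.68421 gallon_US ≈ 902.7 gallon_US (4 s.f.). Final answer: 902.7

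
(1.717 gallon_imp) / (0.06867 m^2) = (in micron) 1.137e+05. Check: 1 gallon_imp = 0.00454609 m^3, so 1.717 gallon_imp = 1.717 * 0.00454609 = 0.0078056365 m^3. 0.06867 m^2 is already in m^2. Combine: 0.0078056365 m^3 / 0.06867 m^2 = 0.1136688 m. 1 micron = 1e-06 m, so 0.1136688 m = 0.1136688 / 1e-06 = 113668.8 micron ≈ 1.137e+05 micron (4 s.f.).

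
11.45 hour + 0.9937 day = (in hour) 1 hour = 3600 s, so 11.45 hour = 11.45 * 3600 = 41220 s. 1 day = 86400 s, so 0.9937 day = 0.9937 * 86400 = 85855.68 s. Sum: 41220 + 85855.68 = 127075.68 s. 1 hour = 3600 s, so 127075.68 s = 127075.68 / 3600 = 35.2988 hour ≈ 35.3 hour (4 s.f.). Final answer: 35.3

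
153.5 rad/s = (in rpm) 1 rpm = 0.10471976 rad/s, so 153.5 rad/s = 153.5 / 0.10471976 = 1465.817 rpm ≈ 1466 rpm (4 s.f.). Final answer: 1466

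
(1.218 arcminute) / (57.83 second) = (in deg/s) 0.000351. Check: 1 arcminute = 0.00029088821 rad, so 1.218 arcminute = 1.218 * 0.00029088821 = 0.00035430184 rad. 57.83 second = 57.83 s. Combine: 0.00035430184 rad / 57.83 s = 6.1266097e-06 rad/s. 1 deg/s = 0.017453293 rad/s, so 6.1266097e-06 rad/s = 6.1266097e-06 / 0.017453293 = 0.00035102888 deg/s ≈ 0.000351 deg/s (4 s.f.).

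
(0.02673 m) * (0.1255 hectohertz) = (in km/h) 1.208. Check: 0.02673 m is already in m. 1 hectohertz = 100 Hz, so 0.1255 hectohertz = 0.1255 * 100 = 12.55 Hz. Combine: 0.02673 m * 12.55 Hz = 0.3354615 m/s. 1 km/h = 0.27777778 m/s, so 0.3354615 m/s = 0.3354615 / 0.27777778 = 1.2076614 km/h ≈ 1.208 km/h (4 s.f.).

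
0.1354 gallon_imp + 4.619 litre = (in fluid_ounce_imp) 1 gallon_imp = 0.00454609 m^3, so 0.1354 gallon_imp = 0.1354 * 0.00454609 = 0.00061554059 m^3. 1 litre = 0.001 m^3, so 4.619 litre = 4.619 * 0.001 = 0.004619 m^3. Sum: 0.00061554059 + 0.004619 = 0.0052345406 m^3. 1 fluid_ounce_imp = 2.8413063e-05 m^3, so 0.0052345406 m^3 = 0.0052345406 / 2.8413063e-05 = 184.23007 fluid_ounce_imp ≈ 184.2 fluid_ounce_imp (4 s.f.). Final answer: 184.2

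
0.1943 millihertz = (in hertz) 0.0001943. Check: 1 millihertz = 0.001 Hz, so 0.1943 millihertz = 0.1943 * 0.001 = 0.0001943 Hz. 0.0001943 Hz = 0.0001943 hertz.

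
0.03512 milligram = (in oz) 1 milligram = 1e-06 kg, so 0.03512 milligram = 0.03512 * 1e-06 = 3.512e-08 kg. 1 oz = 0.028349523 kg, so 3.512e-08 kg = 3.512e-08 / 0.028349523 = 1.2388215e-06 oz ≈ 1.239e-06 oz (4 s.f.). Final answer: 1.239e-06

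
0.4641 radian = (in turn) 0.4641 radian = 0.4641 rad. 1 turn = 6.2831853 rad, so 0.4641 rad = 0.4641 / 6.2831853 = 0.073863809 turn ≈ 0.07386 turn (4 s.f.). Final answer: 0.07386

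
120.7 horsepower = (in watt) 9.001e+04. Check: 1 horsepower = 745.69987 W, so 120.7 horsepower = 120.7 * 745.69987 = 90005.974 W. 90005.974 W = 90005.974 watt ≈ 9.001e+04 watt (4 s.f.).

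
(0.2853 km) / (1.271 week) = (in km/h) 1 km = 1000 m, so 0.2853 km = 0.2853 * 1000 = 285.3 m. 1 week = 604800 s, so 1.271 week = 1.271 * 604800 = 768700.8 s. Combine: 285.3 m / 768700.8 s = 0.0003711457 m/s. 1 km/h = 0.27777778 m/s, so 0.0003711457 m/s = 0.0003711457 / 0.27777778 = 0.0013361245 km/h ≈ 0.001336 km/h (4 s.f.). Final answer: 0.001336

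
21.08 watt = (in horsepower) 0.02827. Check: 21.08 watt = 21.08 W. 1 horsepower = 745.69987 W, so 21.08 W = 21.08 / 745.69987 = 0.028268746 horsepower ≈ 0.02827 horsepower (4 s.f.).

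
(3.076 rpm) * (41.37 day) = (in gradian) 1 rpm = 0.10471976 rad/s, so 3.076 rpm = 3.076 * 0.10471976 = 0.32211797 rad/s. 1 day = 86400 s, so 41.37 day = 41.37 * 86400 = 3574368 s. Combine: 0.32211797 rad/s * 3574368 s = 1151368.2 rad. 1 gradian = 0.015707963 rad, so 1151368.2 rad = 1151368.2 / 0.015707963 = 73298373 gradian ≈ 7.33e+07 gradian (4 s.f.). Final answer: 7.33e+07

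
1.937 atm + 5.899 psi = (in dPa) 1 atm = 101325 Pa, so 1.937 atm = 1.937 * 101325 = 196266.52 Pa. 1 psi = 6894.7573 Pa, so 5.899 psi = 5.899 * 6894.7573 = 40672.173 Pa. Sum: 196266.52 + 40672.173 = 236938.7 Pa. 1 dPa = 0.1 Pa, so 236938.7 Pa = 236938.7 / 0.1 = 2369387 dPa ≈ 2.369e+06 dPa (4 s.f.). Final answer: 2.369e+06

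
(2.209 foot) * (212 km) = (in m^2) 1.427e+05. Check: 1 foot = 0.3048 m, so 2.209 foot = 2.209 * 0.3048 = 0.6733032 m. 1 km = 1000 m, so 212 km = 212 * 1000 = 212000 m. Combine: 0.6733032 m * 212000 m = 142740.28 m^2. Result: 142740.28 m^2 ≈ 1.427e+05 m^2 (4 s.f.).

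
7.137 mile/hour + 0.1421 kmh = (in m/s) 1 mile/hour = 0.44704 m/s, so 7.137 mile/hour = 7.137 * 0.44704 = 3.1905245 m/s. 1 kmh = 0.27777778 m/s, so 0.1421 kmh = 0.1421 * 0.27777778 = 0.039472222 m/s. Sum: 3.1905245 + 0.039472222 = 3.2299967 m/s. Result: 3.2299967 m/s ≈ 3.23 m/s (4 s.f.). Final answer: 3.23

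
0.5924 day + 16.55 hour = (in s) 1.108e+05. Check: 1 day = 86400 s, so 0.5924 day = 0.5924 * 86400 = 51183.36 s. 1 hour = 3600 s, so 16.55 hour = 16.55 * 3600 = 59580 s. Sum: 51183.36 + 59580 = 110763.36 s. Result: 110763.36 s ≈ 1.108e+05 s (4 s.f.).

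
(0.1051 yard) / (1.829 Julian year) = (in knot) 1 yard = 0.9144 m, so 0.1051 yard = 0.1051 * 0.9144 = 0.09610344 m. 1 Julian year = 31557600 s, so 1.829 Julian year = 1.829 * 31557600 = 57718850 s. Combine: 0.09610344 m / 57718850 s = 1.6650269e-09 m/s. 1 knot = 0.51444444 m/s, so 1.6650269e-09 m/s = 1.6650269e-09 / 0.51444444 = 3.2365534e-09 knot ≈ 3.237e-09 knot (4 s.f.). Final answer: 3.237e-09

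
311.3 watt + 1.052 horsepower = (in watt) 311.3 watt = 311.3 W. 1 horsepower = 745.69987 W, so 1.052 horsepower = 1.052 * 745.69987 = 784.47626 W. Sum: 311.3 + 784.47626 = 1095.7763 W. 1095.7763 W = 1095.7763 watt ≈ 1096 watt (4 s.f.). Final answer: 1096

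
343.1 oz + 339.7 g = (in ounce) 355.1. Check: 1 oz = 0.028349523 kg, so 343.1 oz = 343.1 * 0.028349523 = 9.7267214 kg. 1 g = 0.001 kg, so 339.7 g = 339.7 * 0.001 = 0.3397 kg. Sum: 9.7267214 + 0.3397 = 10.066421 kg. 1 ounce = 0.028349523 kg, so 10.066421 kg = 10.066421 / 0.028349523 = 355.08256 ounce ≈ 355.1 ounce (4 s.f.).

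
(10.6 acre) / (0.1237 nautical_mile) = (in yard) 1 acre = 4046.8564 m^2, so 10.6 acre = 10.6 * 4046.8564 = 42896.678 m^2. 1 nautical_mile = 1852 m, so 0.1237 nautical_mile = 0.1237 * 1852 = 229.0924 m. Combine: 42896.678 m^2 / 229.0924 m = 187.24619 m. 1 yard = 0.9144 m, so 187.24619 m = 187.24619 / 0.9144 = 204.77492 yard ≈ 204.8 yard (4 s.f.). Final answer: 204.8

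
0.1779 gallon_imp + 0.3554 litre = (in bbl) 0.007322. Check: 1 gallon_imp = 0.00454609 m^3, so 0.1779 gallon_imp = 0.1779 * 0.00454609 = 0.00080874941 m^3. 1 litre = 0.001 m^3, so 0.3554 litre = 0.3554 * 0.001 = 0.0003554 m^3. Sum: 0.00080874941 + 0.0003554 = 0.0011641494 m^3. 1 bbl = 0.15898729 m^3, so 0.0011641494 m^3 = 0.0011641494 / 0.15898729 = 0.0073222795 bbl ≈ 0.007322 bbl (4 s.f.).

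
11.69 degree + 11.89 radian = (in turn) 1.925. Check: 1 degree = 0.017453293 rad, so 11.69 degree = 11.69 * 0.017453293 = 0.20402899 rad. 11.89 radian = 11.89 rad. Sum: 0.20402899 + 11.89 = 12.094029 rad. 1 turn = 6.2831853 rad, so 12.094029 rad = 12.094029 / 6.2831853 = 1.9248245 turn ≈ 1.925 turn (4 s.f.).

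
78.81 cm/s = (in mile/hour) 1.763. Check: 1 cm/s = 0.01 m/s, so 78.81 cm/s = 78.81 * 0.01 = 0.7881 m/s. 1 mile/hour = 0.44704 m/s, so 0.7881 m/s = 0.7881 / 0.44704 = 1.7629295 mile/hour ≈ 1.763 mile/hour (4 s.f.).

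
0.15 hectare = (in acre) 1 hectare = 10000 m^2, so 0.15 hectare = 0.15 * 10000 = 1500 m^2. 1 acre = 4046.8564 m^2, so 1500 m^2 = 1500 / 4046.8564 = 0.37065807 acre ≈ 0.3707 acre (4 s.f.). Final answer: 0.3707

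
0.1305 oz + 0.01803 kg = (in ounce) 0.7665. Check: 1 oz = 0.028349523 kg, so 0.1305 oz = 0.1305 * 0.028349523 = 0.0036996128 kg. 0.01803 kg is already in kg. Sum: 0.0036996128 + 0.01803 = 0.021729613 kg. 1 ounce = 0.028349523 kg, so 0.021729613 kg = 0.021729613 / 0.028349523 = 0.76648953 ounce ≈ 0.7665 ounce (4 s.f.).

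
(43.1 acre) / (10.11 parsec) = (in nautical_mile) 1 acre = 4046.8564 m^2, so 43.1 acre = 43.1 * 4046.8564 = 174419.51 m^2. 1 parsec = 3.0856776e+16 m, so 10.11 parsec = 10.11 * 3.0856776e+16 = 3.11962e+17 m. Combine: 174419.51 m^2 / 3.11962e+17 m = 5.5910499e-13 m. 1 nautical_mile = 1852 m, so 5.5910499e-13 m = 5.5910499e-13 / 1852 = 3.0189254e-16 nautical_mile ≈ 3.019e-16 nautical_mile (4 s.f.). Final answer: 3.019e-16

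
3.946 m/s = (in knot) 1 knot = 0.51444444 m/s, so 3.946 m/s = 3.946 / 0.51444444 = 7.6704104 knot ≈ 7.67 knot (4 s.f.). Final answer: 7.67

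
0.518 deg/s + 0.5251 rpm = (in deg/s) 3.669. Check: 1 deg/s = 0.017453293 rad/s, so 0.518 deg/s = 0.518 * 0.017453293 = 0.0090408055 rad/s. 1 rpm = 0.10471976 rad/s, so 0.5251 rpm = 0.5251 * 0.10471976 = 0.054988343 rad/s. Sum: 0.0090408055 + 0.054988343 = 0.064029149 rad/s. 1 deg/s = 0.017453293 rad/s, so 0.064029149 rad/s = 0.064029149 / 0.017453293 = 3.6686 deg/s ≈ 3.669 deg/s (4 s.f.).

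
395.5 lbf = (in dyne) 1 lbf = 4.4482216 N, so 395.5 lbf = 395.5 * 4.4482216 = 1759.2716 N. 1 dyne = 1e-05 N, so 1759.2716 N = 1759.2716 / 1e-05 = 1.7592716e+08 dyne ≈ 1.759e+08 dyne (4 s.f.). Final answer: 1.759e+08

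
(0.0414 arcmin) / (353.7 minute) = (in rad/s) 5.675e-10. Check: 1 arcmin = 0.00029088821 rad, so 0.0414 arcmin = 0.0414 * 0.00029088821 = 1.2042772e-05 rad. 1 minute = 60 s, so 353.7 minute = 353.7 * 60 = 21222 s. Combine: 1.2042772e-05 rad / 21222 s = 5.674664e-10 rad/s. Result: 5.674664e-10 rad/s ≈ 5.675e-10 rad/s (4 s.f.).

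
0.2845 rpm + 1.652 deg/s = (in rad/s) 0.05863. Check: 1 rpm = 0.10471976 rad/s, so 0.2845 rpm = 0.2845 * 0.10471976 = 0.02979277 rad/s. 1 deg/s = 0.017453293 rad/s, so 1.652 deg/s = 1.652 * 0.017453293 = 0.028832839 rad/s. Sum: 0.02979277 + 0.028832839 = 0.05862561 rad/s. Result: 0.05862561 rad/s ≈ 0.05863 rad/s (4 s.f.).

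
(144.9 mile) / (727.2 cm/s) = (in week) 1 mile = 1609.344 m, so 144.9 mile = 144.9 * 1609.344 = 233193.95 m. 1 cm/s = 0.01 m/s, so 727.2 cm/s = 727.2 * 0.01 = 7.272 m/s. Combine: 233193.95 m / 7.272 m/s = 32067.374 s. 1 week = 604800 s, so 32067.374 s = 32067.374 / 604800 = 0.053021452 week ≈ 0.05302 week (4 s.f.). Final answer: 0.05302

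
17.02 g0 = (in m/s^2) 1 g0 = 9.80665 m/s^2, so 17.02 g0 = 17.02 * 9.80665 = 166.90918 m/s^2. Result: 166.90918 m/s^2 ≈ 166.9 m/s^2 (4 s.f.). Final answer: 166.9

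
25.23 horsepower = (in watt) 1.881e+04. Check: 1 horsepower = 745.69987 W, so 25.23 horsepower = 25.23 * 745.69987 = 18814.008 W. 18814.008 W = 18814.008 watt ≈ 1.881e+04 watt (4 s.f.).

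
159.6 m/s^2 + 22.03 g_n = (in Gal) 3.756e+04. Check: 159.6 m/s^2 is already in m/s^2. 1 g_n = 9.80665 m/s^2, so 22.03 g_n = 22.03 * 9.80665 = 216.0405 m/s^2. Sum: 159.6 + 216.0405 = 375.6405 m/s^2. 1 Gal = 0.01 m/s^2, so 375.6405 m/s^2 = 375.6405 / 0.01 = 37564.05 Gal ≈ 3.756e+04 Gal (4 s.f.).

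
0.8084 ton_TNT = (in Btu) 1 ton_TNT = 4.184e+09 J, so 0.8084 ton_TNT = 0.8084 * 4.184e+09 = 3.3823456e+09 J. 1 Btu = 1055.0559 J, so 3.3823456e+09 J = 3.3823456e+09 / 1055.0559 = 3205845.1 Btu ≈ 3.206e+06 Btu (4 s.f.). Final answer: 3.206e+06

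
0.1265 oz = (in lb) 0.007906. Check: 1 oz = 0.028349523 kg, so 0.1265 oz = 0.1265 * 0.028349523 = 0.0035862147 kg. 1 lb = 0.45359237 kg, so 0.0035862147 kg = 0.0035862147 / 0.45359237 = 0.00790625 lb ≈ 0.007906 lb (4 s.f.).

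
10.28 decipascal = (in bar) 1.028e-05. Check: 1 decipascal = 0.1 Pa, so 10.28 decipascal = 10.28 * 0.1 = 1.028 Pa. 1 bar = 100000 Pa, so 1.028 Pa = 1.028 / 100000 = 1.028e-05 bar.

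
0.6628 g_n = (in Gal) 1 g_n = 9.80665 m/s^2, so 0.6628 g_n = 0.6628 * 9.80665 = 6.4998476 m/s^2. 1 Gal = 0.01 m/s^2, so 6.4998476 m/s^2 = 6.4998476 / 0.01 = 649.98476 Gal ≈ 650 Gal (4 s.f.). Final answer: 650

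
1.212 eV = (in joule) 1 eV = 1.6021766e-19 J, so 1.212 eV = 1.212 * 1.6021766e-19 = 1.9418381e-19 J. 1.9418381e-19 J = 1.9418381e-19 joule ≈ 1.942e-19 joule (4 s.f.). Final answer: 1.942e-19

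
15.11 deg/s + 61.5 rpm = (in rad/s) 1 deg/s = 0.017453293 rad/s, so 15.11 deg/s = 15.11 * 0.017453293 = 0.26371925 rad/s. 1 rpm = 0.10471976 rad/s, so 61.5 rpm = 61.5 * 0.10471976 = 6.4402649 rad/s. Sum: 0.26371925 + 6.4402649 = 6.7039842 rad/s. Result: 6.7039842 rad/s ≈ 6.704 rad/s (4 s.f.). Final answer: 6.704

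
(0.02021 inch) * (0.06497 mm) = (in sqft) 1 inch = 0.0254 m, so 0.02021 inch = 0.02021 * 0.0254 = 0.000513334 m. 1 mm = 0.001 m, so 0.06497 mm = 0.06497 * 0.001 = 6.497e-05 m. Combine: 0.000513334 m * 6.497e-05 m = 3.335131e-08 m^2. 1 sqft = 0.09290304 m^2, so 3.335131e-08 m^2 = 3.335131e-08 / 0.09290304 = 3.5899051e-07 sqft ≈ 3.59e-07 sqft (4 s.f.). Final answer: 3.59e-07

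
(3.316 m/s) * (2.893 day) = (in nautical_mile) 3.316 m/s is already in m/s. 1 day = 86400 s, so 2.893 day = 2.893 * 86400 = 249955.2 s. Combine: 3.316 m/s * 249955.2 s = 828851.44 m. 1 nautical_mile = 1852 m, so 828851.44 m = 828851.44 / 1852 = 447.54398 nautical_mile ≈ 447.5 nautical_mile (4 s.f.). Final answer: 447.5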